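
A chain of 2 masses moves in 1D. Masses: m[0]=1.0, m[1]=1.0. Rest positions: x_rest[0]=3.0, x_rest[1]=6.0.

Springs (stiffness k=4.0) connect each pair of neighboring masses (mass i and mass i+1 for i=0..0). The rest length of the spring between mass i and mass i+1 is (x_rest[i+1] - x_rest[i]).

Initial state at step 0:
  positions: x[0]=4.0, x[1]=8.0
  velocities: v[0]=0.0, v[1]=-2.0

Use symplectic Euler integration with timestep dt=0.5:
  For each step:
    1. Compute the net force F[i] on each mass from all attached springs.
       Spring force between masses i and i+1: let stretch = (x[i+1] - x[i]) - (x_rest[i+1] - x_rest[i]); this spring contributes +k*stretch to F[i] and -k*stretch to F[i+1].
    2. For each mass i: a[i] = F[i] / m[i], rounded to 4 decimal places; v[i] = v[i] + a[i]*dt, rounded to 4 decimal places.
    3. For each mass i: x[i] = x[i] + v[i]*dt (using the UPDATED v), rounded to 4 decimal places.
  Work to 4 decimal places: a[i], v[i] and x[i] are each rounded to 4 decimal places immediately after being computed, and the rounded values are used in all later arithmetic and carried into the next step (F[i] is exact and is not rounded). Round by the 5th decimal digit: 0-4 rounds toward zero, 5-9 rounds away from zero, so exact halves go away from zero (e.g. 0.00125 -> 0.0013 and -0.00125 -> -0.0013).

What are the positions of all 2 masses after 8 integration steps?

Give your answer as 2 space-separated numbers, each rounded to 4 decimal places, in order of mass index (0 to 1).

Answer: 0.0000 4.0000

Derivation:
Step 0: x=[4.0000 8.0000] v=[0.0000 -2.0000]
Step 1: x=[5.0000 6.0000] v=[2.0000 -4.0000]
Step 2: x=[4.0000 6.0000] v=[-2.0000 0.0000]
Step 3: x=[2.0000 7.0000] v=[-4.0000 2.0000]
Step 4: x=[2.0000 6.0000] v=[0.0000 -2.0000]
Step 5: x=[3.0000 4.0000] v=[2.0000 -4.0000]
Step 6: x=[2.0000 4.0000] v=[-2.0000 0.0000]
Step 7: x=[0.0000 5.0000] v=[-4.0000 2.0000]
Step 8: x=[0.0000 4.0000] v=[0.0000 -2.0000]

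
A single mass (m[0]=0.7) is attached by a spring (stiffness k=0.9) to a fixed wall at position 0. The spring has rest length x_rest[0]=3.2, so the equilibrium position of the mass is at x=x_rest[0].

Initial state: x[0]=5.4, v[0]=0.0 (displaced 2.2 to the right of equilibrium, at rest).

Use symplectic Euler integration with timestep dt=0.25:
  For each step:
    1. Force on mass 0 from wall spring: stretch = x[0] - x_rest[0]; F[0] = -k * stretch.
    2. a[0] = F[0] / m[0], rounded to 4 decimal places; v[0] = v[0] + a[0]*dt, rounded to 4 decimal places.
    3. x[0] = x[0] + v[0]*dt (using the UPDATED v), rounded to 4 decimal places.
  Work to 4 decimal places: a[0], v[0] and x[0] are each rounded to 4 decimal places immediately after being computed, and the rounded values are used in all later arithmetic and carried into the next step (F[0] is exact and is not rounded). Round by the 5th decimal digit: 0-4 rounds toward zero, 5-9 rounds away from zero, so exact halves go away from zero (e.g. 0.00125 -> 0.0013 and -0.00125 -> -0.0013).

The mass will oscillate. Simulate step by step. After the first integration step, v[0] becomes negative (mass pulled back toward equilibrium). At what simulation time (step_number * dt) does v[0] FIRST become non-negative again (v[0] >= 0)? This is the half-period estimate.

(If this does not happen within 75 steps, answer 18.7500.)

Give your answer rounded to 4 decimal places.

Step 0: x=[5.4000] v=[0.0000]
Step 1: x=[5.2232] v=[-0.7072]
Step 2: x=[4.8838] v=[-1.3575]
Step 3: x=[4.4091] v=[-1.8987]
Step 4: x=[3.8373] v=[-2.2874]
Step 5: x=[3.2142] v=[-2.4923]
Step 6: x=[2.5900] v=[-2.4969]
Step 7: x=[2.0148] v=[-2.3008]
Step 8: x=[1.5348] v=[-1.9199]
Step 9: x=[1.1886] v=[-1.3847]
Step 10: x=[1.0041] v=[-0.7382]
Step 11: x=[0.9960] v=[-0.0324]
Step 12: x=[1.1650] v=[0.6760]
First v>=0 after going negative at step 12, time=3.0000

Answer: 3.0000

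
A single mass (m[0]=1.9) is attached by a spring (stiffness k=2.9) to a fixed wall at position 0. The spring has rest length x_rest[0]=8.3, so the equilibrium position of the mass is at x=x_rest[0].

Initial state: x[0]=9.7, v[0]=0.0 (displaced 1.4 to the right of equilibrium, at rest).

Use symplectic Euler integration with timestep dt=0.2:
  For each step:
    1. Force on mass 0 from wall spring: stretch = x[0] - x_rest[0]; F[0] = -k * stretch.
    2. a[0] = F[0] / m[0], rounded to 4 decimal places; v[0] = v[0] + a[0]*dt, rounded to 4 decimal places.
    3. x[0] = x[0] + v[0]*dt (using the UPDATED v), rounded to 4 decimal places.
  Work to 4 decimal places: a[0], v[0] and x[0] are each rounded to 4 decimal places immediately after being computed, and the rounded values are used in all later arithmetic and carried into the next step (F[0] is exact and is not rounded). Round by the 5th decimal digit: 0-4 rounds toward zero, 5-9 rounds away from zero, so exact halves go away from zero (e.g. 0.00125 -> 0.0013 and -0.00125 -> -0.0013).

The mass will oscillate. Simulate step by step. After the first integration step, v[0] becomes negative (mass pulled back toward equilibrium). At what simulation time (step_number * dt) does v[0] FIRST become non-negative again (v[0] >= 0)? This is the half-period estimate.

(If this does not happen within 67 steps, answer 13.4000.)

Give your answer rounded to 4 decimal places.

Answer: 2.6000

Derivation:
Step 0: x=[9.7000] v=[0.0000]
Step 1: x=[9.6145] v=[-0.4274]
Step 2: x=[9.4488] v=[-0.8287]
Step 3: x=[9.2129] v=[-1.1794]
Step 4: x=[8.9213] v=[-1.4581]
Step 5: x=[8.5917] v=[-1.6478]
Step 6: x=[8.2443] v=[-1.7368]
Step 7: x=[7.9003] v=[-1.7198]
Step 8: x=[7.5807] v=[-1.5978]
Step 9: x=[7.3051] v=[-1.3782]
Step 10: x=[7.0902] v=[-1.0745]
Step 11: x=[6.9492] v=[-0.7052]
Step 12: x=[6.8906] v=[-0.2929]
Step 13: x=[6.9181] v=[0.1373]
First v>=0 after going negative at step 13, time=2.6000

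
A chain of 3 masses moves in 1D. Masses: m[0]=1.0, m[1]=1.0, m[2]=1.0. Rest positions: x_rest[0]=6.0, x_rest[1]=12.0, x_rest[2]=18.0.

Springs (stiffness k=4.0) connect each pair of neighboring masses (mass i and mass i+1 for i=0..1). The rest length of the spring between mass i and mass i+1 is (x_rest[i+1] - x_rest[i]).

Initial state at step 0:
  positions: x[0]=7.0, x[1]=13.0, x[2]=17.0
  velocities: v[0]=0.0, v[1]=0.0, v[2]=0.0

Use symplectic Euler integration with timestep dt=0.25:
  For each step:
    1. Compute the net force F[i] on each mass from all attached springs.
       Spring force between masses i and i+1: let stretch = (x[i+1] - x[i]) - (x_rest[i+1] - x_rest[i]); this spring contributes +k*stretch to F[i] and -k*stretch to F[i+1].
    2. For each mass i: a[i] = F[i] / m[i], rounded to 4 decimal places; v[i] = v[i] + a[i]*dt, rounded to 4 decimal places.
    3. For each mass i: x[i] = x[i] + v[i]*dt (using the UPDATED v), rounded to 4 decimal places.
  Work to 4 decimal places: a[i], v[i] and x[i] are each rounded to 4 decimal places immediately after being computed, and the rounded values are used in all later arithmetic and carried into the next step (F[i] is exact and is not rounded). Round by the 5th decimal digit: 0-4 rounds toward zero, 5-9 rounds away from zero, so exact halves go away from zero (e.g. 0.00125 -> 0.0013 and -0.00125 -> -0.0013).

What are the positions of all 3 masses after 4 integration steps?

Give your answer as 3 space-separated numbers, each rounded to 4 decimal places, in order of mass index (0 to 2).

Answer: 5.8985 11.8672 19.2344

Derivation:
Step 0: x=[7.0000 13.0000 17.0000] v=[0.0000 0.0000 0.0000]
Step 1: x=[7.0000 12.5000 17.5000] v=[0.0000 -2.0000 2.0000]
Step 2: x=[6.8750 11.8750 18.2500] v=[-0.5000 -2.5000 3.0000]
Step 3: x=[6.5000 11.5938 18.9063] v=[-1.5000 -1.1250 2.6250]
Step 4: x=[5.8985 11.8672 19.2344] v=[-2.4062 1.0937 1.3125]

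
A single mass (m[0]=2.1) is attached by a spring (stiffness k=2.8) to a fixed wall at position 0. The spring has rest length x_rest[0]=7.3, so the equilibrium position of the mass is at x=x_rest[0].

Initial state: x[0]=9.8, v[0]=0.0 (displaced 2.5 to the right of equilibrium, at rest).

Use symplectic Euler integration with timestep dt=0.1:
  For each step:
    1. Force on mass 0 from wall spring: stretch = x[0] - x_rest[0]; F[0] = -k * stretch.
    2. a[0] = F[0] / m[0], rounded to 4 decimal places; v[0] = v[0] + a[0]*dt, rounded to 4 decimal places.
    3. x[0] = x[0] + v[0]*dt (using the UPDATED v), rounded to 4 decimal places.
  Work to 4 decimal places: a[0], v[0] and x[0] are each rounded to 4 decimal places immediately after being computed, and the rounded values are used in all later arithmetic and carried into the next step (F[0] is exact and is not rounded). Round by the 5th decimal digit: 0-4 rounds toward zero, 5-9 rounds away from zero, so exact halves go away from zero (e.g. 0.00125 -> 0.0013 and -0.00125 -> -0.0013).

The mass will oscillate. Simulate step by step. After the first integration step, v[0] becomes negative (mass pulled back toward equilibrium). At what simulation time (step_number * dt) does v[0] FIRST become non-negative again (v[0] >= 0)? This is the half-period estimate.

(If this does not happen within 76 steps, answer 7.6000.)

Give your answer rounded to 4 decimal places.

Step 0: x=[9.8000] v=[0.0000]
Step 1: x=[9.7667] v=[-0.3333]
Step 2: x=[9.7005] v=[-0.6622]
Step 3: x=[9.6023] v=[-0.9823]
Step 4: x=[9.4734] v=[-1.2893]
Step 5: x=[9.3155] v=[-1.5791]
Step 6: x=[9.1307] v=[-1.8478]
Step 7: x=[8.9215] v=[-2.0919]
Step 8: x=[8.6907] v=[-2.3081]
Step 9: x=[8.4414] v=[-2.4935]
Step 10: x=[8.1768] v=[-2.6457]
Step 11: x=[7.9005] v=[-2.7626]
Step 12: x=[7.6162] v=[-2.8427]
Step 13: x=[7.3277] v=[-2.8849]
Step 14: x=[7.0388] v=[-2.8886]
Step 15: x=[6.7534] v=[-2.8538]
Step 16: x=[6.4753] v=[-2.7809]
Step 17: x=[6.2082] v=[-2.6709]
Step 18: x=[5.9557] v=[-2.5253]
Step 19: x=[5.7211] v=[-2.3461]
Step 20: x=[5.5075] v=[-2.1356]
Step 21: x=[5.3178] v=[-1.8966]
Step 22: x=[5.1546] v=[-1.6323]
Step 23: x=[5.0200] v=[-1.3463]
Step 24: x=[4.9158] v=[-1.0423]
Step 25: x=[4.8434] v=[-0.7244]
Step 26: x=[4.8037] v=[-0.3969]
Step 27: x=[4.7973] v=[-0.0641]
Step 28: x=[4.8243] v=[0.2696]
First v>=0 after going negative at step 28, time=2.8000

Answer: 2.8000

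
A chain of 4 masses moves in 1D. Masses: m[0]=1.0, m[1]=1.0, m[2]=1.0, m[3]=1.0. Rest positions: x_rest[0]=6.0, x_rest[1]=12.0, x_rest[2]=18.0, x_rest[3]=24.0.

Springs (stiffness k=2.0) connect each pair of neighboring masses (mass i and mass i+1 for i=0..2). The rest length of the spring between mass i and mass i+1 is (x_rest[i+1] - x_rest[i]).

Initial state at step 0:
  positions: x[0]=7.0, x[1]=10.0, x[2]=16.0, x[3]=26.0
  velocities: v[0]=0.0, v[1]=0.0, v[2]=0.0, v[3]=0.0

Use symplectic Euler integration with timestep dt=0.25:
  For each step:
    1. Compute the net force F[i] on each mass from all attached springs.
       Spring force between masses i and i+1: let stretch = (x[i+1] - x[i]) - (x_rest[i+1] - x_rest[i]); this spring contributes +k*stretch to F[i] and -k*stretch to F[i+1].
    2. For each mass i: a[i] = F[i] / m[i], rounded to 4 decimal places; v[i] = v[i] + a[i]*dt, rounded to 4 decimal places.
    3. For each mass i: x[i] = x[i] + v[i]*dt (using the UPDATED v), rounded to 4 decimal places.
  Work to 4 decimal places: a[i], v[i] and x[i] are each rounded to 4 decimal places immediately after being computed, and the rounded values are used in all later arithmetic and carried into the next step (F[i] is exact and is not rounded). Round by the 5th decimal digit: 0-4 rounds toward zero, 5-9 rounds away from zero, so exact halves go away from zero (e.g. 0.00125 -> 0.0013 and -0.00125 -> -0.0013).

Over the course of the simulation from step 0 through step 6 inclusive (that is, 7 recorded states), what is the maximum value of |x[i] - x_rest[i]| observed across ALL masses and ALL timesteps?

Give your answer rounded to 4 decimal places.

Step 0: x=[7.0000 10.0000 16.0000 26.0000] v=[0.0000 0.0000 0.0000 0.0000]
Step 1: x=[6.6250 10.3750 16.5000 25.5000] v=[-1.5000 1.5000 2.0000 -2.0000]
Step 2: x=[5.9688 11.0469 17.3594 24.6250] v=[-2.6250 2.6875 3.4375 -3.5000]
Step 3: x=[5.1973 11.8731 18.3379 23.5918] v=[-3.0860 3.3047 3.9141 -4.1328]
Step 4: x=[4.5103 12.6729 19.1651 22.6519] v=[-2.7481 3.1992 3.3087 -3.7598]
Step 5: x=[4.0936 13.2639 19.6166 22.0261] v=[-1.6668 2.3640 1.8060 -2.5032]
Step 6: x=[4.0732 13.5027 19.5752 21.8491] v=[-0.0817 0.9552 -0.1656 -0.7080]
Max displacement = 2.1509

Answer: 2.1509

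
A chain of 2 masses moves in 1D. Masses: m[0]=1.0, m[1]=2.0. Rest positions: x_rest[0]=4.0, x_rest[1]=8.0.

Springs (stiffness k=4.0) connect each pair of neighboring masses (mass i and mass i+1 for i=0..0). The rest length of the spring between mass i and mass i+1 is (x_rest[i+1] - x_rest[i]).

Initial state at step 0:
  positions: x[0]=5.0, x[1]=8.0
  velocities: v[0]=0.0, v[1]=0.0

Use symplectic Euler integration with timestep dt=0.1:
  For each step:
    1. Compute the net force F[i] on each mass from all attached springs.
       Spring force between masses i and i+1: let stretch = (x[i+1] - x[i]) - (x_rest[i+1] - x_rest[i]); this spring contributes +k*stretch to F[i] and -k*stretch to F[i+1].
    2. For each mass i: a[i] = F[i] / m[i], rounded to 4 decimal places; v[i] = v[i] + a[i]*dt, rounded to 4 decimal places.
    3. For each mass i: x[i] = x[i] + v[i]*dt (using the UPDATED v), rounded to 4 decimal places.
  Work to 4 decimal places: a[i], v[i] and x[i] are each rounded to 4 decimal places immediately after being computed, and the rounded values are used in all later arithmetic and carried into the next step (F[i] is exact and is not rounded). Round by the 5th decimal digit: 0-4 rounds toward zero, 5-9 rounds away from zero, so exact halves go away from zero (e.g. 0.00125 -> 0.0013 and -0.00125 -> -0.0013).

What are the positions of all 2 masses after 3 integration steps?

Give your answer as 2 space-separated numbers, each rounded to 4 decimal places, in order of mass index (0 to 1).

Answer: 4.7719 8.1141

Derivation:
Step 0: x=[5.0000 8.0000] v=[0.0000 0.0000]
Step 1: x=[4.9600 8.0200] v=[-0.4000 0.2000]
Step 2: x=[4.8824 8.0588] v=[-0.7760 0.3880]
Step 3: x=[4.7719 8.1141] v=[-1.1054 0.5527]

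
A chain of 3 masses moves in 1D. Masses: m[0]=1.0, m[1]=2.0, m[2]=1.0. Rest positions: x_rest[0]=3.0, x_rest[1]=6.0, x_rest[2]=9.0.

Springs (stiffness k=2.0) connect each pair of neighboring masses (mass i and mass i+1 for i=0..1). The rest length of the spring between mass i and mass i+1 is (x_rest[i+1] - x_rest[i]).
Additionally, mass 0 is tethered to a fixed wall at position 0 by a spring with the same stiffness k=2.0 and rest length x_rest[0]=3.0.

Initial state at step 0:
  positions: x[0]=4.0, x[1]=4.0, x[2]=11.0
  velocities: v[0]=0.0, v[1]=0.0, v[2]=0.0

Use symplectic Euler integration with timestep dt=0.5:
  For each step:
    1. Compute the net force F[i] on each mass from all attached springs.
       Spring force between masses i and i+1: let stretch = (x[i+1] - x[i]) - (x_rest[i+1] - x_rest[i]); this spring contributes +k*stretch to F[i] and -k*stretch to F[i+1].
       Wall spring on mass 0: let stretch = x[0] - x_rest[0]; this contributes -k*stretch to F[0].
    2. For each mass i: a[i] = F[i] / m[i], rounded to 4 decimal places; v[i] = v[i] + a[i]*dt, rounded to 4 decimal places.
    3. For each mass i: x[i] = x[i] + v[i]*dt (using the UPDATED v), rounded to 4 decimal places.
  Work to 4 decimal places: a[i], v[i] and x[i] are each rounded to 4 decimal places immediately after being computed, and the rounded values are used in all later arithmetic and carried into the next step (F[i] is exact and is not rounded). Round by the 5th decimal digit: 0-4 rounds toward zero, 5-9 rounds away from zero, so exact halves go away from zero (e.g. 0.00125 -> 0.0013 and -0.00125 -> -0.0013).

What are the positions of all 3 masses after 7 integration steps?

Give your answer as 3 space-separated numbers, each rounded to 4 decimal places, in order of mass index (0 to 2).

Step 0: x=[4.0000 4.0000 11.0000] v=[0.0000 0.0000 0.0000]
Step 1: x=[2.0000 5.7500 9.0000] v=[-4.0000 3.5000 -4.0000]
Step 2: x=[0.8750 7.3750 6.8750] v=[-2.2500 3.2500 -4.2500]
Step 3: x=[2.5625 7.2500 6.5000] v=[3.3750 -0.2500 -0.7500]
Step 4: x=[5.3125 5.7656 8.0000] v=[5.5000 -2.9688 3.0000]
Step 5: x=[5.6328 4.7265 9.8828] v=[0.6406 -2.0782 3.7656]
Step 6: x=[2.6836 5.2031 10.6875] v=[-5.8985 0.9531 1.6093]
Step 7: x=[-0.3477 6.4209 10.2500] v=[-6.0626 2.4356 -0.8751]

Answer: -0.3477 6.4209 10.2500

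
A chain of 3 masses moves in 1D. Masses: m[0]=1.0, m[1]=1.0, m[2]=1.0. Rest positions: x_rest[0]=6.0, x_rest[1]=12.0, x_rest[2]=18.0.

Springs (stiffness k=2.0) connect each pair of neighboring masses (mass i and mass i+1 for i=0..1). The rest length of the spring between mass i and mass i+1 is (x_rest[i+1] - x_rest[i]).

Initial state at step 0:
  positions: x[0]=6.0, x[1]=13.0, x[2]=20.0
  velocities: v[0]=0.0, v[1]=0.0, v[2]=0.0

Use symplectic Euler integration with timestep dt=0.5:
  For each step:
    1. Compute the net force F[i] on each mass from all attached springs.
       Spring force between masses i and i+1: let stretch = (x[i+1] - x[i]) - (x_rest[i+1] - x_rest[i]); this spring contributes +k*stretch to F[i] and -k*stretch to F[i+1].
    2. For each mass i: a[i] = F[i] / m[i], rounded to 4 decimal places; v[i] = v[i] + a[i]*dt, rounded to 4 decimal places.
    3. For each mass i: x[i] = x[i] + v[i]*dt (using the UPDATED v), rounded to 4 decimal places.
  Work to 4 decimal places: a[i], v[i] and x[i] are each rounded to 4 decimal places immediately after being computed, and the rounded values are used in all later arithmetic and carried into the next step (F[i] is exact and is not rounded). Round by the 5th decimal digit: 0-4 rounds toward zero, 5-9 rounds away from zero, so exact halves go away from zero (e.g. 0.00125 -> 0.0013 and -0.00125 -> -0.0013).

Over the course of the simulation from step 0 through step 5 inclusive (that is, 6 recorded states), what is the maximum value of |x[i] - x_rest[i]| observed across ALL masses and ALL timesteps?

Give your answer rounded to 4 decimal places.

Answer: 2.0625

Derivation:
Step 0: x=[6.0000 13.0000 20.0000] v=[0.0000 0.0000 0.0000]
Step 1: x=[6.5000 13.0000 19.5000] v=[1.0000 0.0000 -1.0000]
Step 2: x=[7.2500 13.0000 18.7500] v=[1.5000 0.0000 -1.5000]
Step 3: x=[7.8750 13.0000 18.1250] v=[1.2500 0.0000 -1.2500]
Step 4: x=[8.0625 13.0000 17.9375] v=[0.3750 0.0000 -0.3750]
Step 5: x=[7.7188 13.0000 18.2813] v=[-0.6875 0.0000 0.6875]
Max displacement = 2.0625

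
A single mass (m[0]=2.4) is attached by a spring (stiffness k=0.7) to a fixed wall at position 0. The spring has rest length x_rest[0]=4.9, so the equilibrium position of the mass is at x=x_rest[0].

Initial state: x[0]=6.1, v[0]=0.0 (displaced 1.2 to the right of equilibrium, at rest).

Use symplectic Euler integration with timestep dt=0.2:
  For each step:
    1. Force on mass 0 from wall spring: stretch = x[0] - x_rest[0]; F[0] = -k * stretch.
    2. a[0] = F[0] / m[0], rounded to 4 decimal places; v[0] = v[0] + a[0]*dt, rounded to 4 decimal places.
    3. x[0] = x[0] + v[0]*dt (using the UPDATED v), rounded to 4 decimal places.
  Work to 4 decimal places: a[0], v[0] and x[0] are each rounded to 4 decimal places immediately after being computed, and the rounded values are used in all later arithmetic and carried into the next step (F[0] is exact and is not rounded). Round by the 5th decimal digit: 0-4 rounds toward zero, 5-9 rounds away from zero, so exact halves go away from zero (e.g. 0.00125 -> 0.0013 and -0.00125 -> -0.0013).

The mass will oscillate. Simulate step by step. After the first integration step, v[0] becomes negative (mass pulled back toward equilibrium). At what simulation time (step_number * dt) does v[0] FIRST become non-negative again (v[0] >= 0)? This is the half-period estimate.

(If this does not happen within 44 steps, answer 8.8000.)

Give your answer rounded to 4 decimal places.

Step 0: x=[6.1000] v=[0.0000]
Step 1: x=[6.0860] v=[-0.0700]
Step 2: x=[6.0582] v=[-0.1392]
Step 3: x=[6.0168] v=[-0.2068]
Step 4: x=[5.9624] v=[-0.2719]
Step 5: x=[5.8956] v=[-0.3339]
Step 6: x=[5.8172] v=[-0.3920]
Step 7: x=[5.7281] v=[-0.4455]
Step 8: x=[5.6293] v=[-0.4938]
Step 9: x=[5.5220] v=[-0.5363]
Step 10: x=[5.4075] v=[-0.5726]
Step 11: x=[5.2871] v=[-0.6022]
Step 12: x=[5.1621] v=[-0.6248]
Step 13: x=[5.0341] v=[-0.6401]
Step 14: x=[4.9045] v=[-0.6479]
Step 15: x=[4.7749] v=[-0.6482]
Step 16: x=[4.6467] v=[-0.6409]
Step 17: x=[4.5215] v=[-0.6261]
Step 18: x=[4.4007] v=[-0.6040]
Step 19: x=[4.2857] v=[-0.5749]
Step 20: x=[4.1779] v=[-0.5391]
Step 21: x=[4.0785] v=[-0.4970]
Step 22: x=[3.9887] v=[-0.4491]
Step 23: x=[3.9095] v=[-0.3959]
Step 24: x=[3.8419] v=[-0.3381]
Step 25: x=[3.7866] v=[-0.2764]
Step 26: x=[3.7443] v=[-0.2115]
Step 27: x=[3.7155] v=[-0.1441]
Step 28: x=[3.7005] v=[-0.0750]
Step 29: x=[3.6995] v=[-0.0050]
Step 30: x=[3.7125] v=[0.0650]
First v>=0 after going negative at step 30, time=6.0000

Answer: 6.0000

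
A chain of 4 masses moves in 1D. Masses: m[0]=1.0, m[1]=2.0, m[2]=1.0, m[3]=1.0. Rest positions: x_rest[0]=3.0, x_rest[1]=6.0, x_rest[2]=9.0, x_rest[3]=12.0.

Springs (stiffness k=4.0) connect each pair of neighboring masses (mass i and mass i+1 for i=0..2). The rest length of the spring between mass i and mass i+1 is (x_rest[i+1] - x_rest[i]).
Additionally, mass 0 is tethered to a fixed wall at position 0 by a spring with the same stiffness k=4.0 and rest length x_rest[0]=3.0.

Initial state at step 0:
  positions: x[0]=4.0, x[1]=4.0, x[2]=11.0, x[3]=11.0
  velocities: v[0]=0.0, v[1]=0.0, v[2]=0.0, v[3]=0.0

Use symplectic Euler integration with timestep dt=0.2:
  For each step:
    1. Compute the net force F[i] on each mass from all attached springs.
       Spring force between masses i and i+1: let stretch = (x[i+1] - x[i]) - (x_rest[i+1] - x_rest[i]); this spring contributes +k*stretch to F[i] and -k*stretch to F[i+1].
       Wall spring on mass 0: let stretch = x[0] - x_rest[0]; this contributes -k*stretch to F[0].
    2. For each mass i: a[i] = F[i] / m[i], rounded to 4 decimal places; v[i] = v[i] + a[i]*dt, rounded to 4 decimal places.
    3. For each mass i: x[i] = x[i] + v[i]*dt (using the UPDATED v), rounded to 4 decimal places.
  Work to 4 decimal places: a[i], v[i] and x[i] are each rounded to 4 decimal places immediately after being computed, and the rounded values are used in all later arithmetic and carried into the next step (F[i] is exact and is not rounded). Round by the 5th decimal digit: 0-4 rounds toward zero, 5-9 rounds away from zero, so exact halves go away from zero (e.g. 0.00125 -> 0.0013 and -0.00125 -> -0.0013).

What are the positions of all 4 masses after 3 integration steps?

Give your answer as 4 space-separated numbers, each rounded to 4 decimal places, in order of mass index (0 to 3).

Step 0: x=[4.0000 4.0000 11.0000 11.0000] v=[0.0000 0.0000 0.0000 0.0000]
Step 1: x=[3.3600 4.5600 9.8800 11.4800] v=[-3.2000 2.8000 -5.6000 2.4000]
Step 2: x=[2.3744 5.4496 8.1648 12.1840] v=[-4.9280 4.4480 -8.5760 3.5200]
Step 3: x=[1.5009 6.3104 6.6582 12.7249] v=[-4.3674 4.3040 -7.5328 2.7046]

Answer: 1.5009 6.3104 6.6582 12.7249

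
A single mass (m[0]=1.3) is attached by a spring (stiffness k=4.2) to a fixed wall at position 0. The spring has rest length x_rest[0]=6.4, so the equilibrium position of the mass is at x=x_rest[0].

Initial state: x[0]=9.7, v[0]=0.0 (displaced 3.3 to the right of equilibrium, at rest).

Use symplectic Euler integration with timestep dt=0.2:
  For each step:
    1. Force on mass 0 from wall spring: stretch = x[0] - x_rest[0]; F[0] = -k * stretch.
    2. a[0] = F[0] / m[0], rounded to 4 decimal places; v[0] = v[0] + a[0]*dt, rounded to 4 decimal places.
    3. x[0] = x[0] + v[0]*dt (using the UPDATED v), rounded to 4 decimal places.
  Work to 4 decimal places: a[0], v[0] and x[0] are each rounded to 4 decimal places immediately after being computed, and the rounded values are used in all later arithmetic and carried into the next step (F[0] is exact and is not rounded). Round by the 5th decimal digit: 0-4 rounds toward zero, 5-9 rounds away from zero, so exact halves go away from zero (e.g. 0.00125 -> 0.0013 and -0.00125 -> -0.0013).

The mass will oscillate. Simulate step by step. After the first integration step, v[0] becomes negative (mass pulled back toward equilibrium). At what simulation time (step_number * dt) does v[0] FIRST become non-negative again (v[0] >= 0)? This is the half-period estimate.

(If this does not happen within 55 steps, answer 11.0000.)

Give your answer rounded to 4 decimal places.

Answer: 1.8000

Derivation:
Step 0: x=[9.7000] v=[0.0000]
Step 1: x=[9.2735] v=[-2.1323]
Step 2: x=[8.4757] v=[-3.9890]
Step 3: x=[7.4097] v=[-5.3302]
Step 4: x=[6.2132] v=[-5.9826]
Step 5: x=[5.0408] v=[-5.8619]
Step 6: x=[4.0441] v=[-4.9836]
Step 7: x=[3.3518] v=[-3.4613]
Step 8: x=[3.0535] v=[-1.4917]
Step 9: x=[3.1876] v=[0.6707]
First v>=0 after going negative at step 9, time=1.8000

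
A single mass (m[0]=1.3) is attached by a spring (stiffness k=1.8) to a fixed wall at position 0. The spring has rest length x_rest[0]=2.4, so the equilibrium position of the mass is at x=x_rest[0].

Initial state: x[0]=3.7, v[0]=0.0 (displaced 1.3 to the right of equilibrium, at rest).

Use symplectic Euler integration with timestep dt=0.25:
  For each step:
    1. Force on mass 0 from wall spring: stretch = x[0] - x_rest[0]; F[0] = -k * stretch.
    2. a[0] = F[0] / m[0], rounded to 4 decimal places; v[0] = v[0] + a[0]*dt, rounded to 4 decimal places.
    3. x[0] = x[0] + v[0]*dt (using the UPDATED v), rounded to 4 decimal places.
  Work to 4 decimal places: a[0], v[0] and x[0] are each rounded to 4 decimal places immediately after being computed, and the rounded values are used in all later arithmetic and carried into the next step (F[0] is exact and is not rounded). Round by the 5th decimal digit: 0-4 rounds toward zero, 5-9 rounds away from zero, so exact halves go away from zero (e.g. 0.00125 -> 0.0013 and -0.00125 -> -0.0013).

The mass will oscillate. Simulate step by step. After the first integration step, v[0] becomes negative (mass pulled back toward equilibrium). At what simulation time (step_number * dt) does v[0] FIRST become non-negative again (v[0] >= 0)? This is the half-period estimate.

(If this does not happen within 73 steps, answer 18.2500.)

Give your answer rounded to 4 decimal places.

Answer: 2.7500

Derivation:
Step 0: x=[3.7000] v=[0.0000]
Step 1: x=[3.5875] v=[-0.4500]
Step 2: x=[3.3722] v=[-0.8611]
Step 3: x=[3.0728] v=[-1.1976]
Step 4: x=[2.7152] v=[-1.4305]
Step 5: x=[2.3303] v=[-1.5396]
Step 6: x=[1.9514] v=[-1.5155]
Step 7: x=[1.6114] v=[-1.3602]
Step 8: x=[1.3396] v=[-1.0872]
Step 9: x=[1.1596] v=[-0.7202]
Step 10: x=[1.0869] v=[-0.2908]
Step 11: x=[1.1278] v=[0.1637]
First v>=0 after going negative at step 11, time=2.7500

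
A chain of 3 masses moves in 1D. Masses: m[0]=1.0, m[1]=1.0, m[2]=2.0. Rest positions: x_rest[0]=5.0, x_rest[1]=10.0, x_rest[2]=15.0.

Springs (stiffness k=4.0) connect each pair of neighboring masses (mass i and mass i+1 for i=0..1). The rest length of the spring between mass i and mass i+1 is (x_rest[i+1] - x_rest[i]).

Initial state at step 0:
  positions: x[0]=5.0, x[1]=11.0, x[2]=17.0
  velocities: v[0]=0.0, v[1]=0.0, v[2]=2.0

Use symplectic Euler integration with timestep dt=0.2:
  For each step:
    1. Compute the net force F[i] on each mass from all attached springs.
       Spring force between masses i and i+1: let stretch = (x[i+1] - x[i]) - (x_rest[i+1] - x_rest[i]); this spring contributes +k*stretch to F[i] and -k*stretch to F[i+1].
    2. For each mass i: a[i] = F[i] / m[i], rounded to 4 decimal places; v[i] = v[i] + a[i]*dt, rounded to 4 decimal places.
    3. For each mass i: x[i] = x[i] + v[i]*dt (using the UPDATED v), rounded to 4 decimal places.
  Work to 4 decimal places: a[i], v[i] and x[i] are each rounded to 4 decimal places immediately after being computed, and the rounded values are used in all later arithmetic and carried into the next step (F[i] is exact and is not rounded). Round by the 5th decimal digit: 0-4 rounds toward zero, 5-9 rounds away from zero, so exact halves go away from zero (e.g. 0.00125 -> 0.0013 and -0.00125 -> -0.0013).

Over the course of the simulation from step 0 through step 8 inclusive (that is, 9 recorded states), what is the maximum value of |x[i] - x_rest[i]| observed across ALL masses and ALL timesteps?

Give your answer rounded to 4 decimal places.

Answer: 3.5791

Derivation:
Step 0: x=[5.0000 11.0000 17.0000] v=[0.0000 0.0000 2.0000]
Step 1: x=[5.1600 11.0000 17.3200] v=[0.8000 0.0000 1.6000]
Step 2: x=[5.4544 11.0768 17.5344] v=[1.4720 0.3840 1.0720]
Step 3: x=[5.8484 11.2872 17.6322] v=[1.9699 1.0522 0.4890]
Step 4: x=[6.3126 11.6426 17.6224] v=[2.3209 1.7772 -0.0490]
Step 5: x=[6.8296 12.1020 17.5342] v=[2.5849 2.2970 -0.4409]
Step 6: x=[7.3902 12.5870 17.4114] v=[2.8028 2.4248 -0.6138]
Step 7: x=[7.9822 13.0124 17.3027] v=[2.9602 2.1269 -0.5436]
Step 8: x=[8.5791 13.3194 17.2508] v=[2.9844 1.5350 -0.2597]
Max displacement = 3.5791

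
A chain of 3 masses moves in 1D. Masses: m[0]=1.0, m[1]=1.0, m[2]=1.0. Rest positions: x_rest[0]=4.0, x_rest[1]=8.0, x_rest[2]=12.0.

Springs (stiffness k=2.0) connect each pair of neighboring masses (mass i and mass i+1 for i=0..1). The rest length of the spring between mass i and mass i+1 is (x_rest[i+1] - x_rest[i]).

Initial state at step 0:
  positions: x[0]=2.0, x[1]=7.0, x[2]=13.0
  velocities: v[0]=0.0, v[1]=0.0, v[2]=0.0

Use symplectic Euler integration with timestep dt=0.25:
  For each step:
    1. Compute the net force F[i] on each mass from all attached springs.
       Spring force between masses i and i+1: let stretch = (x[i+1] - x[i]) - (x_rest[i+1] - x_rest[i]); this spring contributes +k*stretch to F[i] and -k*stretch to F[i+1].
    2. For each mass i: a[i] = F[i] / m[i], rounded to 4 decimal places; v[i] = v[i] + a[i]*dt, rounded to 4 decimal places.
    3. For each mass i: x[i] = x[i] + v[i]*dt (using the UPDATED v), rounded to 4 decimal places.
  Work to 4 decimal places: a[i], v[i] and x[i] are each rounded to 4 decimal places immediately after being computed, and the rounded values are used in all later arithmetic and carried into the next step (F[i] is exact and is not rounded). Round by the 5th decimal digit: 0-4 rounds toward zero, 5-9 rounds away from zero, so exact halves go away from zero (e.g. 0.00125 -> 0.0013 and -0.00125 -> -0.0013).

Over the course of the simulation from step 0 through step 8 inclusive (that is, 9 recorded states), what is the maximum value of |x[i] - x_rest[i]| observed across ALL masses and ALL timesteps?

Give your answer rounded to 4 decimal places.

Step 0: x=[2.0000 7.0000 13.0000] v=[0.0000 0.0000 0.0000]
Step 1: x=[2.1250 7.1250 12.7500] v=[0.5000 0.5000 -1.0000]
Step 2: x=[2.3750 7.3281 12.2969] v=[1.0000 0.8125 -1.8125]
Step 3: x=[2.7442 7.5332 11.7227] v=[1.4766 0.8204 -2.2969]
Step 4: x=[3.2120 7.6634 11.1248] v=[1.8711 0.5207 -2.3917]
Step 5: x=[3.7362 7.6698 10.5942] v=[2.0968 0.0257 -2.1224]
Step 6: x=[4.2521 7.5501 10.1981] v=[2.0636 -0.4789 -1.5846]
Step 7: x=[4.6803 7.3491 9.9710] v=[1.7126 -0.8039 -0.9086]
Step 8: x=[4.9421 7.1423 9.9161] v=[1.0470 -0.8274 -0.2196]
Max displacement = 2.0839

Answer: 2.0839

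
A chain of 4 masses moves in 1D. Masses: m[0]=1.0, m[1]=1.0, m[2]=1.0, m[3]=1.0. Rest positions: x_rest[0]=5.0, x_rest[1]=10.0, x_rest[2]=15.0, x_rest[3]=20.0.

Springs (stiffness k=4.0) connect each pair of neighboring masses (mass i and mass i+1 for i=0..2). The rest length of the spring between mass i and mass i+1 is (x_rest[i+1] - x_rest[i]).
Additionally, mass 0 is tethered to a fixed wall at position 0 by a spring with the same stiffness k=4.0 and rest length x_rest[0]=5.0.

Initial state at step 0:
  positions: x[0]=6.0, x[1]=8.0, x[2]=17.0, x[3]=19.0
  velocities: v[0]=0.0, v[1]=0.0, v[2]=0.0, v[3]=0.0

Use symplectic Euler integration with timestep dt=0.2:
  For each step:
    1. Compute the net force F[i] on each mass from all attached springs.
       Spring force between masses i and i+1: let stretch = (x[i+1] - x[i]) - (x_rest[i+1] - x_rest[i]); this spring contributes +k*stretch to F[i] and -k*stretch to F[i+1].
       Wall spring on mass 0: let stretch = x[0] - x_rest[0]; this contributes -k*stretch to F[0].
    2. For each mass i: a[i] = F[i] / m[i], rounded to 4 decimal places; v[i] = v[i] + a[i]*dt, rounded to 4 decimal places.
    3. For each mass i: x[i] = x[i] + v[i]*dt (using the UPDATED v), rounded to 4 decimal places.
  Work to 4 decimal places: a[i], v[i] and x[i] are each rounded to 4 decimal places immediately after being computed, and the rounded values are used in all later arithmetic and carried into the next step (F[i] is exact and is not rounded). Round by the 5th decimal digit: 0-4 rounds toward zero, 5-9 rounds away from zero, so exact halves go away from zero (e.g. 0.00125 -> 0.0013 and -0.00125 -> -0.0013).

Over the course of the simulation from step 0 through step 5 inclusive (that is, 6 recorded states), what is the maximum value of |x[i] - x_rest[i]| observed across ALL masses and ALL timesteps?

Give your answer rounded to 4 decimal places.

Answer: 2.1744

Derivation:
Step 0: x=[6.0000 8.0000 17.0000 19.0000] v=[0.0000 0.0000 0.0000 0.0000]
Step 1: x=[5.3600 9.1200 15.8800 19.4800] v=[-3.2000 5.6000 -5.6000 2.4000]
Step 2: x=[4.4640 10.7200 14.2544 20.1840] v=[-4.4800 8.0000 -8.1280 3.5200]
Step 3: x=[3.8547 11.8845 13.0120 20.7393] v=[-3.0464 5.8227 -6.2118 2.7763]
Step 4: x=[3.9134 11.9447 12.8256 20.8582] v=[0.2937 0.3009 -0.9320 0.5945]
Step 5: x=[4.6310 10.8608 13.7835 20.4919] v=[3.5880 -5.4194 4.7894 -1.8316]
Max displacement = 2.1744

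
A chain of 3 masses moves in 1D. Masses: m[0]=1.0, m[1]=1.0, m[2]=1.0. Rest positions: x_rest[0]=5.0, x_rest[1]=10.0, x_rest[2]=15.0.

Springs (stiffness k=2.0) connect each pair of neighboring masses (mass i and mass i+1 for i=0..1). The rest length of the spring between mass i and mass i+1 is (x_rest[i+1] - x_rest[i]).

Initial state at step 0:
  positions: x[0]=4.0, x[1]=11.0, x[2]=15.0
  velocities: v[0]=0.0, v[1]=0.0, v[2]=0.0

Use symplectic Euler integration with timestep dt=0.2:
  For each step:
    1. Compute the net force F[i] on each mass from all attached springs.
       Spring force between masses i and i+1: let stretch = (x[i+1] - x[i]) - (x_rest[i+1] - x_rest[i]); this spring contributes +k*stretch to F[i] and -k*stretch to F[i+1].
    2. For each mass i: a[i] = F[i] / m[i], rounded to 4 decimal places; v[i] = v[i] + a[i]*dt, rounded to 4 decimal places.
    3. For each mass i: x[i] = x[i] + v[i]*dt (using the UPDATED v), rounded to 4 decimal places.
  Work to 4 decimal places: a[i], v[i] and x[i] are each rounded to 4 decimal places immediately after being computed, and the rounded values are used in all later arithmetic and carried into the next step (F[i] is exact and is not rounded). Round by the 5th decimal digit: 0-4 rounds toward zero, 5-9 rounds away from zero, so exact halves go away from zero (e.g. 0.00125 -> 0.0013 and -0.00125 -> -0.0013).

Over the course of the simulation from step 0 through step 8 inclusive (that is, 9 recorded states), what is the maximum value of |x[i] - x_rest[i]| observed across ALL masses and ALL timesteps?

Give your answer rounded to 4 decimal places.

Step 0: x=[4.0000 11.0000 15.0000] v=[0.0000 0.0000 0.0000]
Step 1: x=[4.1600 10.7600 15.0800] v=[0.8000 -1.2000 0.4000]
Step 2: x=[4.4480 10.3376 15.2144] v=[1.4400 -2.1120 0.6720]
Step 3: x=[4.8072 9.8342 15.3587] v=[1.7958 -2.5171 0.7213]
Step 4: x=[5.1685 9.3706 15.4610] v=[1.8066 -2.3181 0.5115]
Step 5: x=[5.4660 9.0580 15.4761] v=[1.4874 -1.5628 0.0753]
Step 6: x=[5.6508 8.9715 15.3777] v=[0.9242 -0.4324 -0.4919]
Step 7: x=[5.7013 9.1319 15.1668] v=[0.2525 0.8018 -1.0544]
Step 8: x=[5.6262 9.5006 14.8731] v=[-0.3753 1.8435 -1.4684]
Max displacement = 1.0285

Answer: 1.0285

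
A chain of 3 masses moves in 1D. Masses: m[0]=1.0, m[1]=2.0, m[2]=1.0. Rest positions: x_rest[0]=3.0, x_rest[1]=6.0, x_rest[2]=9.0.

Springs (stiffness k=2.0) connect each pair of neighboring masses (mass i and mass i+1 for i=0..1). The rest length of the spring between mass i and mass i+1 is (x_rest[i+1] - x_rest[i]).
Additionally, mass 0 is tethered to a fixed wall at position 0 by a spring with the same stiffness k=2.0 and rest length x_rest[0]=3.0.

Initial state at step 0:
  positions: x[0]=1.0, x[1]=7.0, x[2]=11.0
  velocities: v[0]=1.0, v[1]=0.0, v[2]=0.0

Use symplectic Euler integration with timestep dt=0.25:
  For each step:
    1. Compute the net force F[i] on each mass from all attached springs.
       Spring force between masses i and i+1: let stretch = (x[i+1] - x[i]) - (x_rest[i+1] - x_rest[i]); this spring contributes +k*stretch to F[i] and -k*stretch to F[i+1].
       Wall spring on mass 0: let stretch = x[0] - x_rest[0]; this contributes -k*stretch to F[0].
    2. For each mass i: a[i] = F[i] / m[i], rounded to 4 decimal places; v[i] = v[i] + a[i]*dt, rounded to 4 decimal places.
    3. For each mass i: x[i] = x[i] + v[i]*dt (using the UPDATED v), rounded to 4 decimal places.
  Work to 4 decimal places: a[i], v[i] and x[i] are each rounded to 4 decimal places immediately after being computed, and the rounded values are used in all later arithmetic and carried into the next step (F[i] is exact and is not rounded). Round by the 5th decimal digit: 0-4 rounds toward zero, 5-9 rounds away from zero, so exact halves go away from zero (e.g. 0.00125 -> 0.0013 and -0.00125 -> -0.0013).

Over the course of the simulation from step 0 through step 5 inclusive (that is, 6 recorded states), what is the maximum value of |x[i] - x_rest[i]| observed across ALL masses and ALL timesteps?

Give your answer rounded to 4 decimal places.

Step 0: x=[1.0000 7.0000 11.0000] v=[1.0000 0.0000 0.0000]
Step 1: x=[1.8750 6.8750 10.8750] v=[3.5000 -0.5000 -0.5000]
Step 2: x=[3.1406 6.6875 10.6250] v=[5.0625 -0.7500 -1.0000]
Step 3: x=[4.4570 6.5244 10.2578] v=[5.2657 -0.6524 -1.4688]
Step 4: x=[5.4747 6.4654 9.7989] v=[4.0709 -0.2359 -1.8355]
Step 5: x=[5.9319 6.5529 9.2983] v=[1.8289 0.3498 -2.0023]
Max displacement = 2.9319

Answer: 2.9319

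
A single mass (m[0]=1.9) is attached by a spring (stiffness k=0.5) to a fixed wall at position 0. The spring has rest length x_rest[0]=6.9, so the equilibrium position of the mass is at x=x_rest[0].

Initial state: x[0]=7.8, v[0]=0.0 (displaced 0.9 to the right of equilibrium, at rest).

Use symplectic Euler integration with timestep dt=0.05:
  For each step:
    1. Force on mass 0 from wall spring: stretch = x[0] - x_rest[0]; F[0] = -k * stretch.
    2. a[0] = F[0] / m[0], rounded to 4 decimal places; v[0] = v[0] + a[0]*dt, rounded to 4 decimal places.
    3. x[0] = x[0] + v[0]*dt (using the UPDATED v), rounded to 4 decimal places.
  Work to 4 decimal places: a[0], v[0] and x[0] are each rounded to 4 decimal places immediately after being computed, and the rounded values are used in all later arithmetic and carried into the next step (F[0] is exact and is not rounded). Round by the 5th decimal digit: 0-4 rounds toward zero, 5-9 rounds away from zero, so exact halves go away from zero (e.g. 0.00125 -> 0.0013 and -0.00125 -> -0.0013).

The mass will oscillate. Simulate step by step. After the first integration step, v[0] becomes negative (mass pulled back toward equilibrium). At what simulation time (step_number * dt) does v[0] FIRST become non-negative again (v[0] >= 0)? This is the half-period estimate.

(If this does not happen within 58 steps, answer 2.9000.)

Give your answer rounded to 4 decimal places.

Answer: 2.9000

Derivation:
Step 0: x=[7.8000] v=[0.0000]
Step 1: x=[7.7994] v=[-0.0118]
Step 2: x=[7.7982] v=[-0.0236]
Step 3: x=[7.7964] v=[-0.0354]
Step 4: x=[7.7940] v=[-0.0472]
Step 5: x=[7.7911] v=[-0.0590]
Step 6: x=[7.7876] v=[-0.0707]
Step 7: x=[7.7835] v=[-0.0824]
Step 8: x=[7.7788] v=[-0.0940]
Step 9: x=[7.7735] v=[-0.1056]
Step 10: x=[7.7676] v=[-0.1171]
Step 11: x=[7.7612] v=[-0.1285]
Step 12: x=[7.7542] v=[-0.1398]
Step 13: x=[7.7467] v=[-0.1510]
Step 14: x=[7.7386] v=[-0.1621]
Step 15: x=[7.7299] v=[-0.1731]
Step 16: x=[7.7207] v=[-0.1840]
Step 17: x=[7.7110] v=[-0.1948]
Step 18: x=[7.7007] v=[-0.2055]
Step 19: x=[7.6899] v=[-0.2160]
Step 20: x=[7.6786] v=[-0.2264]
Step 21: x=[7.6668] v=[-0.2366]
Step 22: x=[7.6545] v=[-0.2467]
Step 23: x=[7.6417] v=[-0.2566]
Step 24: x=[7.6284] v=[-0.2664]
Step 25: x=[7.6146] v=[-0.2760]
Step 26: x=[7.6003] v=[-0.2854]
Step 27: x=[7.5856] v=[-0.2946]
Step 28: x=[7.5704] v=[-0.3036]
Step 29: x=[7.5548] v=[-0.3124]
Step 30: x=[7.5388] v=[-0.3210]
Step 31: x=[7.5223] v=[-0.3294]
Step 32: x=[7.5054] v=[-0.3376]
Step 33: x=[7.4881] v=[-0.3456]
Step 34: x=[7.4704] v=[-0.3533]
Step 35: x=[7.4524] v=[-0.3608]
Step 36: x=[7.4340] v=[-0.3681]
Step 37: x=[7.4152] v=[-0.3751]
Step 38: x=[7.3961] v=[-0.3819]
Step 39: x=[7.3767] v=[-0.3884]
Step 40: x=[7.3570] v=[-0.3947]
Step 41: x=[7.3370] v=[-0.4007]
Step 42: x=[7.3167] v=[-0.4065]
Step 43: x=[7.2961] v=[-0.4120]
Step 44: x=[7.2752] v=[-0.4172]
Step 45: x=[7.2541] v=[-0.4221]
Step 46: x=[7.2328] v=[-0.4268]
Step 47: x=[7.2112] v=[-0.4312]
Step 48: x=[7.1894] v=[-0.4353]
Step 49: x=[7.1674] v=[-0.4391]
Step 50: x=[7.1453] v=[-0.4426]
Step 51: x=[7.1230] v=[-0.4458]
Step 52: x=[7.1006] v=[-0.4487]
Step 53: x=[7.0780] v=[-0.4513]
Step 54: x=[7.0553] v=[-0.4536]
Step 55: x=[7.0325] v=[-0.4556]
Step 56: x=[7.0096] v=[-0.4573]
Step 57: x=[6.9867] v=[-0.4587]
Step 58: x=[6.9637] v=[-0.4598]
v[0] did not become non-negative within 58 steps; using fallback time=2.9000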